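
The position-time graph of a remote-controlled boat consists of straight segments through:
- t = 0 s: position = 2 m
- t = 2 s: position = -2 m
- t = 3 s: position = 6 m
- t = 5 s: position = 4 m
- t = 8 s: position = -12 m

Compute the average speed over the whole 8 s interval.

Average speed = (total path length)/(elapsed time); on a piecewise-linear x-t graph the path length is Σ|Δx|.
0–2 s: |Δx| = |-2 − 2| = 4 m
2–3 s: |Δx| = |6 − -2| = 8 m
3–5 s: |Δx| = |4 − 6| = 2 m
5–8 s: |Δx| = |-12 − 4| = 16 m
Total path = 30 m; average speed = 30/8 = 3.75 m/s.

3.75 m/s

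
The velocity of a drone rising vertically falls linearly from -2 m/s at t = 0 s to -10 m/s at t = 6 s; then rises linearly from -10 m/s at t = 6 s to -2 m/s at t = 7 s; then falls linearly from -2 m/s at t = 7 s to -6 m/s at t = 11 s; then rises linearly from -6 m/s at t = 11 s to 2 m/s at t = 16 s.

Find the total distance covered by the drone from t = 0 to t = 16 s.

Total distance travelled is ∫|v| dt — sum the magnitudes of each area piece.
0–6 s: |½(-2 + -10)(6)| = 36 m
6–7 s: |½(-10 + -2)(1)| = 6 m
7–11 s: |½(-2 + -6)(4)| = 16 m
11–16 s: v = 0 at t = 14.75 s; triangle areas 11.25 + 1.25 = 12.5 m
Total distance = 70.5 m

70.5 m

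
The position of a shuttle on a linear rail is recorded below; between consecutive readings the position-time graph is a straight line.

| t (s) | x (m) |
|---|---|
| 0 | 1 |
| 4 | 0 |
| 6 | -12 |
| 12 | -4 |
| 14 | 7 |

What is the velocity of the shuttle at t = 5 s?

-6 m/s

Velocity is the slope of the x-t graph on 4–6 s: (-12 − 0)/(6 − 4) = -6 m/s.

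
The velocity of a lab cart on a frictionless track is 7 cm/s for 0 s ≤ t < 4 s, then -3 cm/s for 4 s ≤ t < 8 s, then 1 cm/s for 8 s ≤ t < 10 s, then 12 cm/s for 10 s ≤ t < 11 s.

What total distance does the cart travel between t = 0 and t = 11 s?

Total distance travelled is ∫|v| dt — sum the magnitudes of each area piece.
0–4 s: |7| × 4 = 28 cm
4–8 s: |-3| × 4 = 12 cm
8–10 s: |1| × 2 = 2 cm
10–11 s: |12| × 1 = 12 cm
Total distance = 54 cm

54 cm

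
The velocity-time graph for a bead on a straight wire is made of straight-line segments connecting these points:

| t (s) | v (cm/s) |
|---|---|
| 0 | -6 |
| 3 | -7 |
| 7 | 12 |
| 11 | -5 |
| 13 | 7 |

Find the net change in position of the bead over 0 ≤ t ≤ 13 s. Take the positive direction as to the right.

Net displacement equals the area under the velocity-time graph (areas below the axis count negative).
0–3 s: ½(-6 + -7)(3) = -19.5 cm
3–7 s: ½(-7 + 12)(4) = 10 cm
7–11 s: ½(12 + -5)(4) = 14 cm
11–13 s: ½(-5 + 7)(2) = 2 cm
Net displacement = 6.5 cm

6.5 cm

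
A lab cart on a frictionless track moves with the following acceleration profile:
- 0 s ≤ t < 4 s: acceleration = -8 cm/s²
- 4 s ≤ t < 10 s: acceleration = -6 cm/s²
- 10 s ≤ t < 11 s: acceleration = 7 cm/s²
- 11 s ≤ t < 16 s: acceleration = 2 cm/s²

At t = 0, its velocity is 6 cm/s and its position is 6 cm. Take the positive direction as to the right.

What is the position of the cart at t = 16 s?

On each constant-a segment, Δv = aΔt and Δx = v₀Δt + ½aΔt²; chain segment to segment.
0–4 s: v starts 6 cm/s; Δx = 6·4 + ½·-8·4² = -40 cm; v ends -26 cm/s.
4–10 s: v starts -26 cm/s; Δx = -26·6 + ½·-6·6² = -264 cm; v ends -62 cm/s.
10–11 s: v starts -62 cm/s; Δx = -62·1 + ½·7·1² = -58.5 cm; v ends -55 cm/s.
11–16 s: v starts -55 cm/s; Δx = -55·5 + ½·2·5² = -250 cm; v ends -45 cm/s.
x(16) = 6 + Σ Δx = -606.5 cm.

-606.5 cm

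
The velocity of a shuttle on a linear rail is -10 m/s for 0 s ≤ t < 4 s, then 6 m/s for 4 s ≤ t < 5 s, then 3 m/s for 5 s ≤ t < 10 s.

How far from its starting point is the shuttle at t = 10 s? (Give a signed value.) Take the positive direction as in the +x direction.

-19 m

Displacement is the signed area under the v-t curve.
0–4 s: -10 × 4 = -40 m
4–5 s: 6 × 1 = 6 m
5–10 s: 3 × 5 = 15 m
Net displacement = -19 m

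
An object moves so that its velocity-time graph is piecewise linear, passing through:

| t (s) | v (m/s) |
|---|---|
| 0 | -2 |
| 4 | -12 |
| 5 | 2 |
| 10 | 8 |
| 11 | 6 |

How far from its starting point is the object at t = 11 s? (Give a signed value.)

Displacement is the signed area under the v-t curve.
0–4 s: ½(-2 + -12)(4) = -28 m
4–5 s: ½(-12 + 2)(1) = -5 m
5–10 s: ½(2 + 8)(5) = 25 m
10–11 s: ½(8 + 6)(1) = 7 m
Net displacement = -1 m

-1 m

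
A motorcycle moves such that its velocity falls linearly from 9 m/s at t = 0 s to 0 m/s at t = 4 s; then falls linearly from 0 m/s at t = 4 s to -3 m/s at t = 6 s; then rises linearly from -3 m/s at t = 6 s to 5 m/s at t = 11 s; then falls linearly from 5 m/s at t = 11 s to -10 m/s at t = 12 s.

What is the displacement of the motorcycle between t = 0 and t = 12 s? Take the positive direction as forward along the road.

Net displacement equals the area under the velocity-time graph (areas below the axis count negative).
0–4 s: ½(9 + 0)(4) = 18 m
4–6 s: ½(0 + -3)(2) = -3 m
6–11 s: ½(-3 + 5)(5) = 5 m
11–12 s: ½(5 + -10)(1) = -2.5 m
Net displacement = 17.5 m

17.5 m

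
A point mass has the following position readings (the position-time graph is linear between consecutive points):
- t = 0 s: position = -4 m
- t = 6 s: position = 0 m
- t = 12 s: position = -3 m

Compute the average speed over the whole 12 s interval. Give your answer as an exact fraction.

Average speed = (total path length)/(elapsed time); on a piecewise-linear x-t graph the path length is Σ|Δx|.
0–6 s: |Δx| = |0 − -4| = 4 m
6–12 s: |Δx| = |-3 − 0| = 3 m
Total path = 7 m; average speed = 7/12 = 7/12 m/s.

7/12 m/s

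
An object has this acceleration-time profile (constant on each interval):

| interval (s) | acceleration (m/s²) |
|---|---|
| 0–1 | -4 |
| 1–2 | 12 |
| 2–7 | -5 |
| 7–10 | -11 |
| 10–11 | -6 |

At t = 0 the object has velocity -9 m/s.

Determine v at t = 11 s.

Δv equals the area under the a-t graph; then v = v₀ + Δv.
0–1 s: -4 × 1 = -4 m/s
1–2 s: 12 × 1 = 12 m/s
2–7 s: -5 × 5 = -25 m/s
7–10 s: -11 × 3 = -33 m/s
10–11 s: -6 × 1 = -6 m/s
Δv = -56 m/s, so v(11) = -9 + (-56) = -65 m/s.

-65 m/s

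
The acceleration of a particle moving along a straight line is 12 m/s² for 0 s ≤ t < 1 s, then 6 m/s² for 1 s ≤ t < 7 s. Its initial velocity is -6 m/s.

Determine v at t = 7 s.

42 m/s

Δv equals the area under the a-t graph; then v = v₀ + Δv.
0–1 s: 12 × 1 = 12 m/s
1–7 s: 6 × 6 = 36 m/s
Δv = 48 m/s, so v(7) = -6 + (48) = 42 m/s.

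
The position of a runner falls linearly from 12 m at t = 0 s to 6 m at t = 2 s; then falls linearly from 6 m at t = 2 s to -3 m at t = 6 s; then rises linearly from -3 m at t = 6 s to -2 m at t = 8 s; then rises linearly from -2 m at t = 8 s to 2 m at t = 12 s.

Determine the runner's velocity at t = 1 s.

Velocity is the slope of the x-t graph on 0–2 s: (6 − 12)/(2 − 0) = -3 m/s.

-3 m/s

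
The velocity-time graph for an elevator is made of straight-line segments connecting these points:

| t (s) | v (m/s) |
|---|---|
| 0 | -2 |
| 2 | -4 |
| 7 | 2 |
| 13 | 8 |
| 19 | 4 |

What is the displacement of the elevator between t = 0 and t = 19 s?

55 m

Net displacement equals the area under the velocity-time graph (areas below the axis count negative).
0–2 s: ½(-2 + -4)(2) = -6 m
2–7 s: ½(-4 + 2)(5) = -5 m
7–13 s: ½(2 + 8)(6) = 30 m
13–19 s: ½(8 + 4)(6) = 36 m
Net displacement = 55 m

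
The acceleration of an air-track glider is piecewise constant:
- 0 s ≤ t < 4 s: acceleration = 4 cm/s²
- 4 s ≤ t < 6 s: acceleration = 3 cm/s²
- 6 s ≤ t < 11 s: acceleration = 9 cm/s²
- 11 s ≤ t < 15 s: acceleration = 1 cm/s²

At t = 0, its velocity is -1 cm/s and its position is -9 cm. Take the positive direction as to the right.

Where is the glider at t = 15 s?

544.5 cm

On each constant-a segment, Δv = aΔt and Δx = v₀Δt + ½aΔt²; chain segment to segment.
0–4 s: v starts -1 cm/s; Δx = -1·4 + ½·4·4² = 28 cm; v ends 15 cm/s.
4–6 s: v starts 15 cm/s; Δx = 15·2 + ½·3·2² = 36 cm; v ends 21 cm/s.
6–11 s: v starts 21 cm/s; Δx = 21·5 + ½·9·5² = 217.5 cm; v ends 66 cm/s.
11–15 s: v starts 66 cm/s; Δx = 66·4 + ½·1·4² = 272 cm; v ends 70 cm/s.
x(15) = -9 + Σ Δx = 544.5 cm.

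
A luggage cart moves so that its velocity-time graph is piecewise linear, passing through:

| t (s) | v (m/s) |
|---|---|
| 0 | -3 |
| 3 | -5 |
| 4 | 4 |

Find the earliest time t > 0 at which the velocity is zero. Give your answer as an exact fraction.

t = 32/9 s

v changes sign on 3–4 s (from -5 to 4); the graph is linear there, so v = 0 at t = 3 + (5)·(4 − 3)/(4 − -5) = 32/9 s.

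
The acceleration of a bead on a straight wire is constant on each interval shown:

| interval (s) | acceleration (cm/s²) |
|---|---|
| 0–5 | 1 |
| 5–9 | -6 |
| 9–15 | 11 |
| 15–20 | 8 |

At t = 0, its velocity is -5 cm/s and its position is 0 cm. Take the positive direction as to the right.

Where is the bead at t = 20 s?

303.5 cm

On each constant-a segment, Δv = aΔt and Δx = v₀Δt + ½aΔt²; chain segment to segment.
0–5 s: v starts -5 cm/s; Δx = -5·5 + ½·1·5² = -12.5 cm; v ends 0 cm/s.
5–9 s: v starts 0 cm/s; Δx = 0·4 + ½·-6·4² = -48 cm; v ends -24 cm/s.
9–15 s: v starts -24 cm/s; Δx = -24·6 + ½·11·6² = 54 cm; v ends 42 cm/s.
15–20 s: v starts 42 cm/s; Δx = 42·5 + ½·8·5² = 310 cm; v ends 82 cm/s.
x(20) = 0 + Σ Δx = 303.5 cm.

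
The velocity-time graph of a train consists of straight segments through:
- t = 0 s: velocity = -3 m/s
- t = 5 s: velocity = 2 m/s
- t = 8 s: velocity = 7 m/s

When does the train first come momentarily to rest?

t = 3 s

v changes sign on 0–5 s (from -3 to 2); the graph is linear there, so v = 0 at t = 0 + (3)·(5 − 0)/(2 − -3) = 3 s.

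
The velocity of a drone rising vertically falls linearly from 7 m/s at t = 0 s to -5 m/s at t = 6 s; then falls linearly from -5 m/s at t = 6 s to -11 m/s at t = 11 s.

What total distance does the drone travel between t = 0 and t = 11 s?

Total distance travelled is ∫|v| dt — sum the magnitudes of each area piece.
0–6 s: v = 0 at t = 3.5 s; triangle areas 12.25 + 6.25 = 18.5 m
6–11 s: |½(-5 + -11)(5)| = 40 m
Total distance = 58.5 m

58.5 m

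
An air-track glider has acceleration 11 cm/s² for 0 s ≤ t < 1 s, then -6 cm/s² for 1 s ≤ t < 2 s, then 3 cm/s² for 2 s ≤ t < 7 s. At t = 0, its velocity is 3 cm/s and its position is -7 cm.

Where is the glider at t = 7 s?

On each constant-a segment, Δv = aΔt and Δx = v₀Δt + ½aΔt²; chain segment to segment.
0–1 s: v starts 3 cm/s; Δx = 3·1 + ½·11·1² = 8.5 cm; v ends 14 cm/s.
1–2 s: v starts 14 cm/s; Δx = 14·1 + ½·-6·1² = 11 cm; v ends 8 cm/s.
2–7 s: v starts 8 cm/s; Δx = 8·5 + ½·3·5² = 77.5 cm; v ends 23 cm/s.
x(7) = -7 + Σ Δx = 90 cm.

90 cm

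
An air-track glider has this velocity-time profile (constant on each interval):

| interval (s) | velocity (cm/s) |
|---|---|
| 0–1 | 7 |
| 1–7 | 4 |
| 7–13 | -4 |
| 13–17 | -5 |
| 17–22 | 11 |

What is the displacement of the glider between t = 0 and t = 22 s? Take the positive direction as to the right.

Displacement is the signed area under the v-t curve.
0–1 s: 7 × 1 = 7 cm
1–7 s: 4 × 6 = 24 cm
7–13 s: -4 × 6 = -24 cm
13–17 s: -5 × 4 = -20 cm
17–22 s: 11 × 5 = 55 cm
Net displacement = 42 cm

42 cm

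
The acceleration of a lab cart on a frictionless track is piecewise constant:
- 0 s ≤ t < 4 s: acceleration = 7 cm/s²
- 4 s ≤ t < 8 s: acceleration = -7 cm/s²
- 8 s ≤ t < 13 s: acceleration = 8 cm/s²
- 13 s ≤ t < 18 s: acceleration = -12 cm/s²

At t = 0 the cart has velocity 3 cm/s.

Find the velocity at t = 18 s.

-17 cm/s

Δv equals the area under the a-t graph; then v = v₀ + Δv.
0–4 s: 7 × 4 = 28 cm/s
4–8 s: -7 × 4 = -28 cm/s
8–13 s: 8 × 5 = 40 cm/s
13–18 s: -12 × 5 = -60 cm/s
Δv = -20 cm/s, so v(18) = 3 + (-20) = -17 cm/s.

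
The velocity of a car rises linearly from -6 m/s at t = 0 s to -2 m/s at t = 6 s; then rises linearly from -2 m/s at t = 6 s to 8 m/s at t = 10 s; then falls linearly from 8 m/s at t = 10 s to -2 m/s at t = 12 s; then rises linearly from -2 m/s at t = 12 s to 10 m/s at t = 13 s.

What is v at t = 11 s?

3 m/s

On 10–12 s the graph is linear from 8 to -2 m/s: v(11) = 8 + (-2 − 8)·(11 − 10)/(12 − 10) = 3 m/s.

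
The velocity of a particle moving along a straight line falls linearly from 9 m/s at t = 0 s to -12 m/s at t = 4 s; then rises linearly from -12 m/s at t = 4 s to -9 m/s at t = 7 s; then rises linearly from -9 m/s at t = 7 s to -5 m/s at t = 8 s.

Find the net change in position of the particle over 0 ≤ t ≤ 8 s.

Net displacement equals the area under the velocity-time graph (areas below the axis count negative).
0–4 s: ½(9 + -12)(4) = -6 m
4–7 s: ½(-12 + -9)(3) = -31.5 m
7–8 s: ½(-9 + -5)(1) = -7 m
Net displacement = -44.5 m

-44.5 m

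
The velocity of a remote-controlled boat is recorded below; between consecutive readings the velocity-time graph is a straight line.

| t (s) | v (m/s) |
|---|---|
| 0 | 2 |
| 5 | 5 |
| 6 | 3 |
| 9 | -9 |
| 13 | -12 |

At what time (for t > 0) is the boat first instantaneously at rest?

v changes sign on 6–9 s (from 3 to -9); the graph is linear there, so v = 0 at t = 6 + (-3)·(9 − 6)/(-9 − 3) = 6.75 s.

t = 6.75 s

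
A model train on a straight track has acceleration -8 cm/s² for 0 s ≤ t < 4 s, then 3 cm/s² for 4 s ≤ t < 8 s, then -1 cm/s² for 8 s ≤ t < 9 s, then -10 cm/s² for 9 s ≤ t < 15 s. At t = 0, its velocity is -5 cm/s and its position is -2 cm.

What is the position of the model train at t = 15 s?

-571.5 cm

On each constant-a segment, Δv = aΔt and Δx = v₀Δt + ½aΔt²; chain segment to segment.
0–4 s: v starts -5 cm/s; Δx = -5·4 + ½·-8·4² = -84 cm; v ends -37 cm/s.
4–8 s: v starts -37 cm/s; Δx = -37·4 + ½·3·4² = -124 cm; v ends -25 cm/s.
8–9 s: v starts -25 cm/s; Δx = -25·1 + ½·-1·1² = -25.5 cm; v ends -26 cm/s.
9–15 s: v starts -26 cm/s; Δx = -26·6 + ½·-10·6² = -336 cm; v ends -86 cm/s.
x(15) = -2 + Σ Δx = -571.5 cm.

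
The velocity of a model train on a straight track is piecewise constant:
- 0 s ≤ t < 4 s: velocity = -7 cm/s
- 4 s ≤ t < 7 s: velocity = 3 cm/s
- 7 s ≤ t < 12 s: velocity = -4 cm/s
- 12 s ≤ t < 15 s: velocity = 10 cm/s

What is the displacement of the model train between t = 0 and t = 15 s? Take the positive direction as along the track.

-9 cm

Net displacement equals the area under the velocity-time graph (areas below the axis count negative).
0–4 s: -7 × 4 = -28 cm
4–7 s: 3 × 3 = 9 cm
7–12 s: -4 × 5 = -20 cm
12–15 s: 10 × 3 = 30 cm
Net displacement = -9 cm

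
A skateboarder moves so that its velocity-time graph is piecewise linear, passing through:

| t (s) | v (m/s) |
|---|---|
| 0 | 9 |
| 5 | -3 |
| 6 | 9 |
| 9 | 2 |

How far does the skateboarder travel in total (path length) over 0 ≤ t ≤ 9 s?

39 m

Total distance travelled is ∫|v| dt — sum the magnitudes of each area piece.
0–5 s: v = 0 at t = 3.75 s; triangle areas 16.875 + 1.875 = 18.75 m
5–6 s: v = 0 at t = 5.25 s; triangle areas 0.375 + 3.375 = 3.75 m
6–9 s: |½(9 + 2)(3)| = 16.5 m
Total distance = 39 m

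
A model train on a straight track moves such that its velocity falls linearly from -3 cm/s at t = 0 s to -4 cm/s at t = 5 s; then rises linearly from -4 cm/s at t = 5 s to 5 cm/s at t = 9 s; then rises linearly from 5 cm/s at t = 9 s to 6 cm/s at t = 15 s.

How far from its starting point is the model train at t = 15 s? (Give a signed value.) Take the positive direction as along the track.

17.5 cm

Displacement is the signed area under the v-t curve.
0–5 s: ½(-3 + -4)(5) = -17.5 cm
5–9 s: ½(-4 + 5)(4) = 2 cm
9–15 s: ½(5 + 6)(6) = 33 cm
Net displacement = 17.5 cm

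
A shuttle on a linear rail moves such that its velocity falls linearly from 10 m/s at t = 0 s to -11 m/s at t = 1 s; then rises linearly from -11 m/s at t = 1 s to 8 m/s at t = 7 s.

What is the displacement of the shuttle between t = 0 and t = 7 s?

-9.5 m

Displacement is the signed area under the v-t curve.
0–1 s: ½(10 + -11)(1) = -0.5 m
1–7 s: ½(-11 + 8)(6) = -9 m
Net displacement = -9.5 m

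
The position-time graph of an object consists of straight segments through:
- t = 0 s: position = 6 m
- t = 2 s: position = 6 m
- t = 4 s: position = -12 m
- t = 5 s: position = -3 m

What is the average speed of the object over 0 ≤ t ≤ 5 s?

Average speed = (total path length)/(elapsed time); on a piecewise-linear x-t graph the path length is Σ|Δx|.
0–2 s: |Δx| = |6 − 6| = 0 m
2–4 s: |Δx| = |-12 − 6| = 18 m
4–5 s: |Δx| = |-3 − -12| = 9 m
Total path = 27 m; average speed = 27/5 = 5.4 m/s.

5.4 m/s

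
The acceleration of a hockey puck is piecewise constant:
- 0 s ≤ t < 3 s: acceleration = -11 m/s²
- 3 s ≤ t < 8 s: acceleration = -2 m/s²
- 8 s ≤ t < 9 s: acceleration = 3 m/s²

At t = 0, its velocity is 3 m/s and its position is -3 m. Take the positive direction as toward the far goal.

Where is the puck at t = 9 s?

-257 m

On each constant-a segment, Δv = aΔt and Δx = v₀Δt + ½aΔt²; chain segment to segment.
0–3 s: v starts 3 m/s; Δx = 3·3 + ½·-11·3² = -40.5 m; v ends -30 m/s.
3–8 s: v starts -30 m/s; Δx = -30·5 + ½·-2·5² = -175 m; v ends -40 m/s.
8–9 s: v starts -40 m/s; Δx = -40·1 + ½·3·1² = -38.5 m; v ends -37 m/s.
x(9) = -3 + Σ Δx = -257 m.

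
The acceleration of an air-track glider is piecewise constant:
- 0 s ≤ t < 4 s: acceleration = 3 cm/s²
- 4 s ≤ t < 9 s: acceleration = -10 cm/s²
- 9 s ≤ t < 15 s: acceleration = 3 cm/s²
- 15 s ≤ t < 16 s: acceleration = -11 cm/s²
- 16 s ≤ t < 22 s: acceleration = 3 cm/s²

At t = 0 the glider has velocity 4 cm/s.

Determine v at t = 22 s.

-9 cm/s

Δv equals the area under the a-t graph; then v = v₀ + Δv.
0–4 s: 3 × 4 = 12 cm/s
4–9 s: -10 × 5 = -50 cm/s
9–15 s: 3 × 6 = 18 cm/s
15–16 s: -11 × 1 = -11 cm/s
16–22 s: 3 × 6 = 18 cm/s
Δv = -13 cm/s, so v(22) = 4 + (-13) = -9 cm/s.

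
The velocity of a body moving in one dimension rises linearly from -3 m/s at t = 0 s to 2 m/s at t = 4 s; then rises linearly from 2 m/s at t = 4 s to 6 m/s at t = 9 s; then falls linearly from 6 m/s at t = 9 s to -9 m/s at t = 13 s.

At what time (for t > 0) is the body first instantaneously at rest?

t = 2.4 s

v changes sign on 0–4 s (from -3 to 2); the graph is linear there, so v = 0 at t = 0 + (3)·(4 − 0)/(2 − -3) = 2.4 s.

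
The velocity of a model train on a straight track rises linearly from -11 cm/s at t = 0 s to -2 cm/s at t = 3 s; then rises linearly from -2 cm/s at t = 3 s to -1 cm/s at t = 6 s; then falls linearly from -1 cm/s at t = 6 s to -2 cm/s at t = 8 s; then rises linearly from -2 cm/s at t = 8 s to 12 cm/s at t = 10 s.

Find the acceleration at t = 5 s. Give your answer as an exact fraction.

1/3 cm/s²

Acceleration is the slope of the v-t graph on 3–6 s: (-1 − -2)/(6 − 3) = 1/3 cm/s².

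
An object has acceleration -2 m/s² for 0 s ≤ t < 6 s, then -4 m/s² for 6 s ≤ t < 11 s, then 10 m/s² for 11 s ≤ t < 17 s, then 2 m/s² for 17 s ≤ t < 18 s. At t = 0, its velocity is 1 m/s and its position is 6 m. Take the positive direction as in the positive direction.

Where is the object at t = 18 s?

On each constant-a segment, Δv = aΔt and Δx = v₀Δt + ½aΔt²; chain segment to segment.
0–6 s: v starts 1 m/s; Δx = 1·6 + ½·-2·6² = -30 m; v ends -11 m/s.
6–11 s: v starts -11 m/s; Δx = -11·5 + ½·-4·5² = -105 m; v ends -31 m/s.
11–17 s: v starts -31 m/s; Δx = -31·6 + ½·10·6² = -6 m; v ends 29 m/s.
17–18 s: v starts 29 m/s; Δx = 29·1 + ½·2·1² = 30 m; v ends 31 m/s.
x(18) = 6 + Σ Δx = -105 m.

-105 m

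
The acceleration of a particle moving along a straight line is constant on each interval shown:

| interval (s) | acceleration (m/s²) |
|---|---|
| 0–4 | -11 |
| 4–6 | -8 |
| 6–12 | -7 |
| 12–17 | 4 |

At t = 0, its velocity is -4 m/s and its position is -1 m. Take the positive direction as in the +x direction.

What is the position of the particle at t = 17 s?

On each constant-a segment, Δv = aΔt and Δx = v₀Δt + ½aΔt²; chain segment to segment.
0–4 s: v starts -4 m/s; Δx = -4·4 + ½·-11·4² = -104 m; v ends -48 m/s.
4–6 s: v starts -48 m/s; Δx = -48·2 + ½·-8·2² = -112 m; v ends -64 m/s.
6–12 s: v starts -64 m/s; Δx = -64·6 + ½·-7·6² = -510 m; v ends -106 m/s.
12–17 s: v starts -106 m/s; Δx = -106·5 + ½·4·5² = -480 m; v ends -86 m/s.
x(17) = -1 + Σ Δx = -1207 m.

-1207 m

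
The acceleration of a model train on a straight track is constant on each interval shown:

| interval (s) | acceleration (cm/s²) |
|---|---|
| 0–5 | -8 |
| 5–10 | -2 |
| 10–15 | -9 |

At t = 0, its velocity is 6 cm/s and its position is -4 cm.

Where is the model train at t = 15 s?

On each constant-a segment, Δv = aΔt and Δx = v₀Δt + ½aΔt²; chain segment to segment.
0–5 s: v starts 6 cm/s; Δx = 6·5 + ½·-8·5² = -70 cm; v ends -34 cm/s.
5–10 s: v starts -34 cm/s; Δx = -34·5 + ½·-2·5² = -195 cm; v ends -44 cm/s.
10–15 s: v starts -44 cm/s; Δx = -44·5 + ½·-9·5² = -332.5 cm; v ends -89 cm/s.
x(15) = -4 + Σ Δx = -601.5 cm.

-601.5 cm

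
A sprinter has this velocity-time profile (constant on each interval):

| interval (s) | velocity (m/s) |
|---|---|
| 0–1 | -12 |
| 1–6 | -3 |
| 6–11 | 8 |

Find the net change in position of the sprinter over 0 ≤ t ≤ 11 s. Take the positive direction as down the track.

13 m

Net displacement equals the area under the velocity-time graph (areas below the axis count negative).
0–1 s: -12 × 1 = -12 m
1–6 s: -3 × 5 = -15 m
6–11 s: 8 × 5 = 40 m
Net displacement = 13 m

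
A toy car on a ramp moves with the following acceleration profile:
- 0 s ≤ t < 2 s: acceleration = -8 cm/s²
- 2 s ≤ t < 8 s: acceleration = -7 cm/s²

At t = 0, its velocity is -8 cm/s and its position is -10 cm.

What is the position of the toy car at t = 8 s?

-312 cm

On each constant-a segment, Δv = aΔt and Δx = v₀Δt + ½aΔt²; chain segment to segment.
0–2 s: v starts -8 cm/s; Δx = -8·2 + ½·-8·2² = -32 cm; v ends -24 cm/s.
2–8 s: v starts -24 cm/s; Δx = -24·6 + ½·-7·6² = -270 cm; v ends -66 cm/s.
x(8) = -10 + Σ Δx = -312 cm.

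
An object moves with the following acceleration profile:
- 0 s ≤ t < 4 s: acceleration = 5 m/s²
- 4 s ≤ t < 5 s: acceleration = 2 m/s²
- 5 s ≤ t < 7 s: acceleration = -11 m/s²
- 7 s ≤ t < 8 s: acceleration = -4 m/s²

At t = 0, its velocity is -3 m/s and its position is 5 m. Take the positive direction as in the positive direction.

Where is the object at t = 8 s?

On each constant-a segment, Δv = aΔt and Δx = v₀Δt + ½aΔt²; chain segment to segment.
0–4 s: v starts -3 m/s; Δx = -3·4 + ½·5·4² = 28 m; v ends 17 m/s.
4–5 s: v starts 17 m/s; Δx = 17·1 + ½·2·1² = 18 m; v ends 19 m/s.
5–7 s: v starts 19 m/s; Δx = 19·2 + ½·-11·2² = 16 m; v ends -3 m/s.
7–8 s: v starts -3 m/s; Δx = -3·1 + ½·-4·1² = -5 m; v ends -7 m/s.
x(8) = 5 + Σ Δx = 62 m.

62 m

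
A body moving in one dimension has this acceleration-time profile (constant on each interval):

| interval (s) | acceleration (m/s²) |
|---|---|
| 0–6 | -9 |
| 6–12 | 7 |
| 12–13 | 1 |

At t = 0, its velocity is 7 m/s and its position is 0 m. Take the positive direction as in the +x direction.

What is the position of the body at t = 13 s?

On each constant-a segment, Δv = aΔt and Δx = v₀Δt + ½aΔt²; chain segment to segment.
0–6 s: v starts 7 m/s; Δx = 7·6 + ½·-9·6² = -120 m; v ends -47 m/s.
6–12 s: v starts -47 m/s; Δx = -47·6 + ½·7·6² = -156 m; v ends -5 m/s.
12–13 s: v starts -5 m/s; Δx = -5·1 + ½·1·1² = -4.5 m; v ends -4 m/s.
x(13) = 0 + Σ Δx = -280.5 m.

-280.5 m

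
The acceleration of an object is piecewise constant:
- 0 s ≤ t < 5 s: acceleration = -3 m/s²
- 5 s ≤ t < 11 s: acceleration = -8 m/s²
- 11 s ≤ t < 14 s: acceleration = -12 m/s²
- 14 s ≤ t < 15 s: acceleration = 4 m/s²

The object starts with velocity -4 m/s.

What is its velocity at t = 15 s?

-99 m/s

Δv equals the area under the a-t graph; then v = v₀ + Δv.
0–5 s: -3 × 5 = -15 m/s
5–11 s: -8 × 6 = -48 m/s
11–14 s: -12 × 3 = -36 m/s
14–15 s: 4 × 1 = 4 m/s
Δv = -95 m/s, so v(15) = -4 + (-95) = -99 m/s.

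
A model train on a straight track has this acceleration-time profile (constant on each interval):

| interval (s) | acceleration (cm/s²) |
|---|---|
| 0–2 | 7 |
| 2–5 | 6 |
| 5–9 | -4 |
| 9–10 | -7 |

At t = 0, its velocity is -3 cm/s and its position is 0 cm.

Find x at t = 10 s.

161.5 cm

On each constant-a segment, Δv = aΔt and Δx = v₀Δt + ½aΔt²; chain segment to segment.
0–2 s: v starts -3 cm/s; Δx = -3·2 + ½·7·2² = 8 cm; v ends 11 cm/s.
2–5 s: v starts 11 cm/s; Δx = 11·3 + ½·6·3² = 60 cm; v ends 29 cm/s.
5–9 s: v starts 29 cm/s; Δx = 29·4 + ½·-4·4² = 84 cm; v ends 13 cm/s.
9–10 s: v starts 13 cm/s; Δx = 13·1 + ½·-7·1² = 9.5 cm; v ends 6 cm/s.
x(10) = 0 + Σ Δx = 161.5 cm.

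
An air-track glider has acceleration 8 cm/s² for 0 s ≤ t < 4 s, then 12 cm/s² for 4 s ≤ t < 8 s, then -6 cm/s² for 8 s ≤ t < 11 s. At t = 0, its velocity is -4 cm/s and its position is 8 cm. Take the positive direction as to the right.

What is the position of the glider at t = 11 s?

465 cm

On each constant-a segment, Δv = aΔt and Δx = v₀Δt + ½aΔt²; chain segment to segment.
0–4 s: v starts -4 cm/s; Δx = -4·4 + ½·8·4² = 48 cm; v ends 28 cm/s.
4–8 s: v starts 28 cm/s; Δx = 28·4 + ½·12·4² = 208 cm; v ends 76 cm/s.
8–11 s: v starts 76 cm/s; Δx = 76·3 + ½·-6·3² = 201 cm; v ends 58 cm/s.
x(11) = 8 + Σ Δx = 465 cm.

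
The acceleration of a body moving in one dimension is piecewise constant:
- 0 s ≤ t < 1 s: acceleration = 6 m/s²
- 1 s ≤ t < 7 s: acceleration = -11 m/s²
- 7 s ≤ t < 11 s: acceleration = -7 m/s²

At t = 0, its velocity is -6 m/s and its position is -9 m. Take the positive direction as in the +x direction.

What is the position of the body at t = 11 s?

-530 m

On each constant-a segment, Δv = aΔt and Δx = v₀Δt + ½aΔt²; chain segment to segment.
0–1 s: v starts -6 m/s; Δx = -6·1 + ½·6·1² = -3 m; v ends 0 m/s.
1–7 s: v starts 0 m/s; Δx = 0·6 + ½·-11·6² = -198 m; v ends -66 m/s.
7–11 s: v starts -66 m/s; Δx = -66·4 + ½·-7·4² = -320 m; v ends -94 m/s.
x(11) = -9 + Σ Δx = -530 m.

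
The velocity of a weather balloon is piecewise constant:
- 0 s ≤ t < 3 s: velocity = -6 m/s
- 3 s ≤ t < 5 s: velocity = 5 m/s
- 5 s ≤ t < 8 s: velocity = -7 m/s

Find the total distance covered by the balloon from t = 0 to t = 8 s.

Total distance travelled is ∫|v| dt — sum the magnitudes of each area piece.
0–3 s: |-6| × 3 = 18 m
3–5 s: |5| × 2 = 10 m
5–8 s: |-7| × 3 = 21 m
Total distance = 49 m

49 m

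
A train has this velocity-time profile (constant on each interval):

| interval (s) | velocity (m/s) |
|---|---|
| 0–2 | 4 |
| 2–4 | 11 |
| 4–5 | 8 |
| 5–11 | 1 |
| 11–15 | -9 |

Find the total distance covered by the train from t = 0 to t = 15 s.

Distance (not displacement) is the total path length: add the absolute areas under v-t.
0–2 s: |4| × 2 = 8 m
2–4 s: |11| × 2 = 22 m
4–5 s: |8| × 1 = 8 m
5–11 s: |1| × 6 = 6 m
11–15 s: |-9| × 4 = 36 m
Total distance = 80 m

80 m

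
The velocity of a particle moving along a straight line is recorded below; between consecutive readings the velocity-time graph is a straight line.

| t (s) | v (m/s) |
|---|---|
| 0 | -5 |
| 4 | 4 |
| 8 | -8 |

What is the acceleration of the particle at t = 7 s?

-3 m/s²

Acceleration is the slope of the v-t graph on 4–8 s: (-8 − 4)/(8 − 4) = -3 m/s².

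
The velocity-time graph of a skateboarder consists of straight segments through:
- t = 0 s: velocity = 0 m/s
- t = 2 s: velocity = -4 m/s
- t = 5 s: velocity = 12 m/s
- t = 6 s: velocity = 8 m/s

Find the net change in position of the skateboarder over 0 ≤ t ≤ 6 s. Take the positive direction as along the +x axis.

Displacement is the signed area under the v-t curve.
0–2 s: ½(0 + -4)(2) = -4 m
2–5 s: ½(-4 + 12)(3) = 12 m
5–6 s: ½(12 + 8)(1) = 10 m
Net displacement = 18 m

18 m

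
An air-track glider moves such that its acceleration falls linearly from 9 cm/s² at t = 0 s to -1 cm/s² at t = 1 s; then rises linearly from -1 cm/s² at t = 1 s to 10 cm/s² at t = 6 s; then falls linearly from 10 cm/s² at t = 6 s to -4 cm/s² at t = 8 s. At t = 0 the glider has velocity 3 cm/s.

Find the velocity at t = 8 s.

Δv equals the area under the a-t graph; then v = v₀ + Δv.
0–1 s: ½(9 + -1)(1) = 4 cm/s
1–6 s: ½(-1 + 10)(5) = 22.5 cm/s
6–8 s: ½(10 + -4)(2) = 6 cm/s
Δv = 32.5 cm/s, so v(8) = 3 + (32.5) = 35.5 cm/s.

35.5 cm/s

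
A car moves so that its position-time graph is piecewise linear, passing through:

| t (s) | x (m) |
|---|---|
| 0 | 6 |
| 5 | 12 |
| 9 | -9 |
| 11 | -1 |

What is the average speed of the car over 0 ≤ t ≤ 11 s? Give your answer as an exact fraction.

Average speed = (total path length)/(elapsed time); on a piecewise-linear x-t graph the path length is Σ|Δx|.
0–5 s: |Δx| = |12 − 6| = 6 m
5–9 s: |Δx| = |-9 − 12| = 21 m
9–11 s: |Δx| = |-1 − -9| = 8 m
Total path = 35 m; average speed = 35/11 = 35/11 m/s.

35/11 m/s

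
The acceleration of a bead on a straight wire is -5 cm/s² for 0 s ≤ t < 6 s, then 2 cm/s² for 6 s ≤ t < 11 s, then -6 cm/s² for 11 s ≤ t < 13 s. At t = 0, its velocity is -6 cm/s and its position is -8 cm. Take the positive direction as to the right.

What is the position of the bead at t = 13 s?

On each constant-a segment, Δv = aΔt and Δx = v₀Δt + ½aΔt²; chain segment to segment.
0–6 s: v starts -6 cm/s; Δx = -6·6 + ½·-5·6² = -126 cm; v ends -36 cm/s.
6–11 s: v starts -36 cm/s; Δx = -36·5 + ½·2·5² = -155 cm; v ends -26 cm/s.
11–13 s: v starts -26 cm/s; Δx = -26·2 + ½·-6·2² = -64 cm; v ends -38 cm/s.
x(13) = -8 + Σ Δx = -353 cm.

-353 cm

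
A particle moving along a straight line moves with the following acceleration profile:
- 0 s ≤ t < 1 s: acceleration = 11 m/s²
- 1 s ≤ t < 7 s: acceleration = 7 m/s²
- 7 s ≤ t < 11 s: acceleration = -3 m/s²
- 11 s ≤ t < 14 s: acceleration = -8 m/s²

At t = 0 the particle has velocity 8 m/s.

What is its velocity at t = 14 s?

Δv equals the area under the a-t graph; then v = v₀ + Δv.
0–1 s: 11 × 1 = 11 m/s
1–7 s: 7 × 6 = 42 m/s
7–11 s: -3 × 4 = -12 m/s
11–14 s: -8 × 3 = -24 m/s
Δv = 17 m/s, so v(14) = 8 + (17) = 25 m/s.

25 m/s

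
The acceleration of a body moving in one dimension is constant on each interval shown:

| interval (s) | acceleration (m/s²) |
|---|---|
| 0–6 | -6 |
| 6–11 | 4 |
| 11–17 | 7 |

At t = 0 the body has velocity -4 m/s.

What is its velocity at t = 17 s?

Δv equals the area under the a-t graph; then v = v₀ + Δv.
0–6 s: -6 × 6 = -36 m/s
6–11 s: 4 × 5 = 20 m/s
11–17 s: 7 × 6 = 42 m/s
Δv = 26 m/s, so v(17) = -4 + (26) = 22 m/s.

22 m/s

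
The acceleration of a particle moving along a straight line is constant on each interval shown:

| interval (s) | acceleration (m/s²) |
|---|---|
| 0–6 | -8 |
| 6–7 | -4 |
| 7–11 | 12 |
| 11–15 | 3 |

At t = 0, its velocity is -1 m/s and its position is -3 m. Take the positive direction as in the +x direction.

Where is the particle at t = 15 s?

On each constant-a segment, Δv = aΔt and Δx = v₀Δt + ½aΔt²; chain segment to segment.
0–6 s: v starts -1 m/s; Δx = -1·6 + ½·-8·6² = -150 m; v ends -49 m/s.
6–7 s: v starts -49 m/s; Δx = -49·1 + ½·-4·1² = -51 m; v ends -53 m/s.
7–11 s: v starts -53 m/s; Δx = -53·4 + ½·12·4² = -116 m; v ends -5 m/s.
11–15 s: v starts -5 m/s; Δx = -5·4 + ½·3·4² = 4 m; v ends 7 m/s.
x(15) = -3 + Σ Δx = -316 m.

-316 m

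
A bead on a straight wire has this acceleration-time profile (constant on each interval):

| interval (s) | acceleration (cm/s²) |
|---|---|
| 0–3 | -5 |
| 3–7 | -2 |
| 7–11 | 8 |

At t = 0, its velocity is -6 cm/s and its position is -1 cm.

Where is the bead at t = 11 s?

-193.5 cm

On each constant-a segment, Δv = aΔt and Δx = v₀Δt + ½aΔt²; chain segment to segment.
0–3 s: v starts -6 cm/s; Δx = -6·3 + ½·-5·3² = -40.5 cm; v ends -21 cm/s.
3–7 s: v starts -21 cm/s; Δx = -21·4 + ½·-2·4² = -100 cm; v ends -29 cm/s.
7–11 s: v starts -29 cm/s; Δx = -29·4 + ½·8·4² = -52 cm; v ends 3 cm/s.
x(11) = -1 + Σ Δx = -193.5 cm.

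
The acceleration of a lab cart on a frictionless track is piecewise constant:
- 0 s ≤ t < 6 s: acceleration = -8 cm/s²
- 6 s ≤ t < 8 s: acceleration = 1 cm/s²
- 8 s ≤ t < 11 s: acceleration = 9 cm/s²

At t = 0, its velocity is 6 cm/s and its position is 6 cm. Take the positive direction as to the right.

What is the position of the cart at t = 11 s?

-263.5 cm

On each constant-a segment, Δv = aΔt and Δx = v₀Δt + ½aΔt²; chain segment to segment.
0–6 s: v starts 6 cm/s; Δx = 6·6 + ½·-8·6² = -108 cm; v ends -42 cm/s.
6–8 s: v starts -42 cm/s; Δx = -42·2 + ½·1·2² = -82 cm; v ends -40 cm/s.
8–11 s: v starts -40 cm/s; Δx = -40·3 + ½·9·3² = -79.5 cm; v ends -13 cm/s.
x(11) = 6 + Σ Δx = -263.5 cm.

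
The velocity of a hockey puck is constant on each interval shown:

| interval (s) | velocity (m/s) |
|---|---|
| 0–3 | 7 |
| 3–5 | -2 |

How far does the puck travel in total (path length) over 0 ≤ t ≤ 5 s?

25 m

Total distance travelled is ∫|v| dt — sum the magnitudes of each area piece.
0–3 s: |7| × 3 = 21 m
3–5 s: |-2| × 2 = 4 m
Total distance = 25 m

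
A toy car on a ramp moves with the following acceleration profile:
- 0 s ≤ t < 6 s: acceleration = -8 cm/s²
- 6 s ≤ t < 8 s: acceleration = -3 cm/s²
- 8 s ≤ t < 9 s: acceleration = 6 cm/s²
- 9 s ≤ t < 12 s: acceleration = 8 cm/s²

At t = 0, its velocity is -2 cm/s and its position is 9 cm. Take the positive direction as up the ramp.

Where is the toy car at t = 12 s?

-420 cm

On each constant-a segment, Δv = aΔt and Δx = v₀Δt + ½aΔt²; chain segment to segment.
0–6 s: v starts -2 cm/s; Δx = -2·6 + ½·-8·6² = -156 cm; v ends -50 cm/s.
6–8 s: v starts -50 cm/s; Δx = -50·2 + ½·-3·2² = -106 cm; v ends -56 cm/s.
8–9 s: v starts -56 cm/s; Δx = -56·1 + ½·6·1² = -53 cm; v ends -50 cm/s.
9–12 s: v starts -50 cm/s; Δx = -50·3 + ½·8·3² = -114 cm; v ends -26 cm/s.
x(12) = 9 + Σ Δx = -420 cm.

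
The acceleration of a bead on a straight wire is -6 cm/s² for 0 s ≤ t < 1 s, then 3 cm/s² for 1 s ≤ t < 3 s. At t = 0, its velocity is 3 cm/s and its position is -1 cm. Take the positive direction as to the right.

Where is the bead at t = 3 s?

-1 cm

On each constant-a segment, Δv = aΔt and Δx = v₀Δt + ½aΔt²; chain segment to segment.
0–1 s: v starts 3 cm/s; Δx = 3·1 + ½·-6·1² = 0 cm; v ends -3 cm/s.
1–3 s: v starts -3 cm/s; Δx = -3·2 + ½·3·2² = 0 cm; v ends 3 cm/s.
x(3) = -1 + Σ Δx = -1 cm.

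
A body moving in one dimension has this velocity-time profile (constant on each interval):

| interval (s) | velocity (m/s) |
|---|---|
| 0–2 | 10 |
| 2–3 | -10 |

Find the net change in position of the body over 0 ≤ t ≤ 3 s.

Displacement is the signed area under the v-t curve.
0–2 s: 10 × 2 = 20 m
2–3 s: -10 × 1 = -10 m
Net displacement = 10 m

10 m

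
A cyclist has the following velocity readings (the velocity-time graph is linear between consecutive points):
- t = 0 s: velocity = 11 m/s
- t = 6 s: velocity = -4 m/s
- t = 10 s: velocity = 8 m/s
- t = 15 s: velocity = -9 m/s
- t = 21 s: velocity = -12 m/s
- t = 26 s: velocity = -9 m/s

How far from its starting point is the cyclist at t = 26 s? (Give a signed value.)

Net displacement equals the area under the velocity-time graph (areas below the axis count negative).
0–6 s: ½(11 + -4)(6) = 21 m
6–10 s: ½(-4 + 8)(4) = 8 m
10–15 s: ½(8 + -9)(5) = -2.5 m
15–21 s: ½(-9 + -12)(6) = -63 m
21–26 s: ½(-12 + -9)(5) = -52.5 m
Net displacement = -89 m

-89 m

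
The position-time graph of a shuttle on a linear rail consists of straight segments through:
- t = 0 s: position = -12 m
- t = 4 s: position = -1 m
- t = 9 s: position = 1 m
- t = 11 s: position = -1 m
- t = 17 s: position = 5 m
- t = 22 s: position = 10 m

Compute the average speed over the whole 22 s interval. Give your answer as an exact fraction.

13/11 m/s

Average speed = (total path length)/(elapsed time); on a piecewise-linear x-t graph the path length is Σ|Δx|.
0–4 s: |Δx| = |-1 − -12| = 11 m
4–9 s: |Δx| = |1 − -1| = 2 m
9–11 s: |Δx| = |-1 − 1| = 2 m
11–17 s: |Δx| = |5 − -1| = 6 m
17–22 s: |Δx| = |10 − 5| = 5 m
Total path = 26 m; average speed = 26/22 = 13/11 m/s.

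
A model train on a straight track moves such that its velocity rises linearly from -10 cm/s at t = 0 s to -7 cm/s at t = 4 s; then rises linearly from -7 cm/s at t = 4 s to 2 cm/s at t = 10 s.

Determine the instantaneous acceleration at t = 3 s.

0.75 cm/s²

Acceleration is the slope of the v-t graph on 0–4 s: (-7 − -10)/(4 − 0) = 0.75 cm/s².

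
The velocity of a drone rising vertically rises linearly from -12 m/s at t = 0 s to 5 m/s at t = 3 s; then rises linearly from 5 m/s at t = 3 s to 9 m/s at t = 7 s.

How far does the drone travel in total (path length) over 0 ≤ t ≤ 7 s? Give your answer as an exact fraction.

Distance (not displacement) is the total path length: add the absolute areas under v-t.
0–3 s: v = 0 at t = 36/17 s; triangle areas 216/17 + 75/34 = 507/34 m
3–7 s: |½(5 + 9)(4)| = 28 m
Total distance = 1459/34 m

1459/34 m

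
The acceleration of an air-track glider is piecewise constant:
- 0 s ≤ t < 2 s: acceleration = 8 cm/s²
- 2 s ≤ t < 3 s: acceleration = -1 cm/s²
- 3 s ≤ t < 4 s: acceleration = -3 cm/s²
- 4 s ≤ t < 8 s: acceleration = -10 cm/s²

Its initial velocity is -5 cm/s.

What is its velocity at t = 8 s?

-33 cm/s

Δv equals the area under the a-t graph; then v = v₀ + Δv.
0–2 s: 8 × 2 = 16 cm/s
2–3 s: -1 × 1 = -1 cm/s
3–4 s: -3 × 1 = -3 cm/s
4–8 s: -10 × 4 = -40 cm/s
Δv = -28 cm/s, so v(8) = -5 + (-28) = -33 cm/s.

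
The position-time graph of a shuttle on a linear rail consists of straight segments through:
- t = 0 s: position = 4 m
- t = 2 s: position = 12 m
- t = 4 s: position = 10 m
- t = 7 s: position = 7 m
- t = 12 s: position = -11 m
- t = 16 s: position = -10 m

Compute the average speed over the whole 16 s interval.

2 m/s

Average speed = (total path length)/(elapsed time); on a piecewise-linear x-t graph the path length is Σ|Δx|.
0–2 s: |Δx| = |12 − 4| = 8 m
2–4 s: |Δx| = |10 − 12| = 2 m
4–7 s: |Δx| = |7 − 10| = 3 m
7–12 s: |Δx| = |-11 − 7| = 18 m
12–16 s: |Δx| = |-10 − -11| = 1 m
Total path = 32 m; average speed = 32/16 = 2 m/s.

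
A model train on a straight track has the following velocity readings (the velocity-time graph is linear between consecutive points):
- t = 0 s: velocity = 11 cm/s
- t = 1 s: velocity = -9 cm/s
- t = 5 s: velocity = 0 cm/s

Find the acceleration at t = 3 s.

Acceleration is the slope of the v-t graph on 1–5 s: (0 − -9)/(5 − 1) = 2.25 cm/s².

2.25 cm/s²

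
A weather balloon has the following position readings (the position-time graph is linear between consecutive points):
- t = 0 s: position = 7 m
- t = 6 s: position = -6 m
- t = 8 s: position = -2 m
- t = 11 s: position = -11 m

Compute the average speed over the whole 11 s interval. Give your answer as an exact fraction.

26/11 m/s

Average speed = (total path length)/(elapsed time); on a piecewise-linear x-t graph the path length is Σ|Δx|.
0–6 s: |Δx| = |-6 − 7| = 13 m
6–8 s: |Δx| = |-2 − -6| = 4 m
8–11 s: |Δx| = |-11 − -2| = 9 m
Total path = 26 m; average speed = 26/11 = 26/11 m/s.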